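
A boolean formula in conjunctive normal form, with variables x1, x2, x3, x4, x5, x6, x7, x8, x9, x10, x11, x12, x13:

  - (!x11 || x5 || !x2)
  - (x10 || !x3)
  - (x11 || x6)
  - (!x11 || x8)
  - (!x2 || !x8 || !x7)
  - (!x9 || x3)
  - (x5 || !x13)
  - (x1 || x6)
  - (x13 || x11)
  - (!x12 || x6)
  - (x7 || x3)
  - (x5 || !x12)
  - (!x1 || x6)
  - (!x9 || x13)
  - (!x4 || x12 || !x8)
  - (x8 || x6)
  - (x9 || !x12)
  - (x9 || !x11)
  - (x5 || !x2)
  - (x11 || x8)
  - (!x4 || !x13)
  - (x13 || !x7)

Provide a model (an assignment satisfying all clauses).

Pure literal: x2 appears only negated; assign x2 = False.
x4 occurs only negated in the remaining clauses — set x4 = False.
Set x1 = True and propagate.
  then x6 is forced to True.
Set x3 = False and propagate.
  then x9 is forced to False.
  then x7 is forced to True.
  then x12 is forced to False.
  then x11 is forced to False.
  then x13 is forced to True.
  then x5 is forced to True.
  then x8 is forced to True.
x10 is now unconstrained; take x10 = False.

x1=True, x2=False, x3=False, x4=False, x5=True, x6=True, x7=True, x8=True, x9=False, x10=False, x11=False, x12=False, x13=True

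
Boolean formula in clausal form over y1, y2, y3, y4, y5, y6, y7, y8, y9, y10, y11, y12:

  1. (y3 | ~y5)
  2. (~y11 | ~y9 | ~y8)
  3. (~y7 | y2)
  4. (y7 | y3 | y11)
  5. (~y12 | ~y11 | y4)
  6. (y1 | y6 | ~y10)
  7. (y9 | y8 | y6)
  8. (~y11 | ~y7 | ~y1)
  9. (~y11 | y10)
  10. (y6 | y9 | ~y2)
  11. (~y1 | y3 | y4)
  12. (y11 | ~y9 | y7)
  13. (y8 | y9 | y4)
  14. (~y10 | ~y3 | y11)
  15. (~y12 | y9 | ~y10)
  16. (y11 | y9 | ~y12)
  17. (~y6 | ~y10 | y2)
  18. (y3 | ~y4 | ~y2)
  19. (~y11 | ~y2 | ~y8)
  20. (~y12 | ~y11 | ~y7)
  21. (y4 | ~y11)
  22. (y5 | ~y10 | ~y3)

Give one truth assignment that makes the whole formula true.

Pure literal: y12 appears only negated; assign y12 = False.
Branch on y1: take y1 = True.
Branch on y2: take y2 = True.
The remaining clauses are satisfied by y3 = True, y4 = False, y5 = True, y6 = True, y7 = True, y8 = True, y9 = False, y10 = False, y11 = False.

y1=1, y2=1, y3=1, y4=0, y5=1, y6=1, y7=1, y8=1, y9=0, y10=0, y11=0, y12=0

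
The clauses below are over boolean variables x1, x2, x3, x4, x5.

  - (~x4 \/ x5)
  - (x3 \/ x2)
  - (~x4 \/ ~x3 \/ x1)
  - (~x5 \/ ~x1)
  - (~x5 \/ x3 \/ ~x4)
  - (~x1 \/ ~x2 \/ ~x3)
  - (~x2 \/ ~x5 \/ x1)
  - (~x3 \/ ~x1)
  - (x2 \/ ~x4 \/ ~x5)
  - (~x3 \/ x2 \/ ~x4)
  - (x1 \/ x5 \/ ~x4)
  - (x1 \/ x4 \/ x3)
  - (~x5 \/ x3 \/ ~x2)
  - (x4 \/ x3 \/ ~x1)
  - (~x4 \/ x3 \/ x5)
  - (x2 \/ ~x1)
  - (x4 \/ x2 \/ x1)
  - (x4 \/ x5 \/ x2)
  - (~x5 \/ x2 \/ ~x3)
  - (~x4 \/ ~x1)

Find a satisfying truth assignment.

x1=False  x2=True  x3=True  x4=False  x5=False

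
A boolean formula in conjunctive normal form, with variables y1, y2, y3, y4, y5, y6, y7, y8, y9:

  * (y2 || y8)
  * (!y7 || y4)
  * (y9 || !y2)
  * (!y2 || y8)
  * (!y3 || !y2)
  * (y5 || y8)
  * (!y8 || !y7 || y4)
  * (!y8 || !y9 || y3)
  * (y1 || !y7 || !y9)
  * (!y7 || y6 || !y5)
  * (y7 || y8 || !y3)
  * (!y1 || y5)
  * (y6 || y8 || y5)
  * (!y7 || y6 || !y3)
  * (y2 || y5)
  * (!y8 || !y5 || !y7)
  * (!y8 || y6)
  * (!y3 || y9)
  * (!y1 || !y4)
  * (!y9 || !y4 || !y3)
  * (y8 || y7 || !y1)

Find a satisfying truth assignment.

y1=1, y2=0, y3=1, y4=0, y5=1, y6=1, y7=0, y8=1, y9=1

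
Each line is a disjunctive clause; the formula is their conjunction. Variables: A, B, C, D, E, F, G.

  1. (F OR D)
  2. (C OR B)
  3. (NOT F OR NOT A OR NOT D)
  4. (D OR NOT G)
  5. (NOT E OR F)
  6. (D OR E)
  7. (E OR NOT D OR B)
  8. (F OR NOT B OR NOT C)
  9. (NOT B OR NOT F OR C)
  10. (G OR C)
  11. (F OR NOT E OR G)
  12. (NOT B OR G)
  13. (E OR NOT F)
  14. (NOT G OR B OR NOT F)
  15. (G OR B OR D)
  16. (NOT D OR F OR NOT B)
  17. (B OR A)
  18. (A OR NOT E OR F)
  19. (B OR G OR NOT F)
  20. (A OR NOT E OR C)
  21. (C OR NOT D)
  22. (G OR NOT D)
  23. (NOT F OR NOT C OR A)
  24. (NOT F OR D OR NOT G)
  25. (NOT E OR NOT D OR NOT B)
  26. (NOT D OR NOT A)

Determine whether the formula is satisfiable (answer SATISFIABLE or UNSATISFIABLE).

F = True:
  B = True:
    propagation gives C=True, G=True, D=True; an empty clause results — contradiction.
  B = False:
    propagation gives C=True, G=False; an empty clause results — contradiction.
F = False:
  propagation gives D=True, E=False, B=True; an empty clause results — contradiction.
Every branch closes, so no satisfying assignment exists.

UNSATISFIABLE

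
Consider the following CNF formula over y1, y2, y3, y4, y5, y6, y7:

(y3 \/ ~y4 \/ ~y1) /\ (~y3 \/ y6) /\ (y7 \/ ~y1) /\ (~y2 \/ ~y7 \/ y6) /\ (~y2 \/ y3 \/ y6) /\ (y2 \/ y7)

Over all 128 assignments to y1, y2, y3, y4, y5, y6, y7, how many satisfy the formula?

42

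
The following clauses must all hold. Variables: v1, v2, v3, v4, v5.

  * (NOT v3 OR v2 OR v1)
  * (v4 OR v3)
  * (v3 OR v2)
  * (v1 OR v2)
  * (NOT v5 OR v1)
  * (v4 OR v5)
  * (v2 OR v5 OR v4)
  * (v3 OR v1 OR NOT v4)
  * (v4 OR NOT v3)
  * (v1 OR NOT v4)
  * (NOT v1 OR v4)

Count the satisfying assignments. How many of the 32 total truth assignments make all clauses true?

The models are:
  v1=T v2=F v3=T v4=T v5=F
  v1=T v2=F v3=T v4=T v5=T
  v1=T v2=T v3=F v4=T v5=F
  v1=T v2=T v3=F v4=T v5=T
  v1=T v2=T v3=T v4=T v5=F
  v1=T v2=T v3=T v4=T v5=T
Count: 6.

6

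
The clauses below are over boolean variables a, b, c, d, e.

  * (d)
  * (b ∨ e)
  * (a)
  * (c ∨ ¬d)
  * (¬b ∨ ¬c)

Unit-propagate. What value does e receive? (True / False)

True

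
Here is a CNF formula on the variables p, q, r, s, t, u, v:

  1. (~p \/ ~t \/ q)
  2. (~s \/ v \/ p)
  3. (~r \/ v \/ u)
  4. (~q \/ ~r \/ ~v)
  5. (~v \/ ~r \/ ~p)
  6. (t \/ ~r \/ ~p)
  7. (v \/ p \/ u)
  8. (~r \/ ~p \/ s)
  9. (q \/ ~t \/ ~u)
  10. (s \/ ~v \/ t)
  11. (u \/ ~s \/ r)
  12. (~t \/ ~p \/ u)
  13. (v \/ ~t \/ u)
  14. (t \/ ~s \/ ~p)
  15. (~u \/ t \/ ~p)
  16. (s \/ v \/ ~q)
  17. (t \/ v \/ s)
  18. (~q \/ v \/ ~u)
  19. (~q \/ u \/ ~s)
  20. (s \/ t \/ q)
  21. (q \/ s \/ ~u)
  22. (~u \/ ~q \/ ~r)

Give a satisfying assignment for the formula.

p=False, q=False, r=True, s=True, t=False, u=False, v=True

Check each clause:
  1. (~t \/ q \/ ~p) — ~t is true.
  2. (v \/ p \/ ~s) — v is true.
  3. (u \/ ~r \/ v) — v is true.
  4. (~q \/ ~r \/ ~v) — ~q is true.
  5. (~r \/ ~v \/ ~p) — ~p is true.
  6. (~r \/ t \/ ~p) — ~p is true.
  7. (v \/ p \/ u) — v is true.
  8. (s \/ ~r \/ ~p) — s is true.
  9. (~t \/ q \/ ~u) — ~u is true.
  10. (~v \/ t \/ s) — s is true.
  11. (~s \/ r \/ u) — r is true.
  12. (~p \/ u \/ ~t) — ~t is true.
  13. (~t \/ v \/ u) — ~t is true.
  14. (t \/ ~p \/ ~s) — ~p is true.
  15. (~p \/ ~u \/ t) — ~u is true.
  16. (v \/ s \/ ~q) — s is true.
  17. (t \/ s \/ v) — s is true.
  18. (~q \/ ~u \/ v) — ~u is true.
  19. (u \/ ~s \/ ~q) — ~q is true.
  20. (q \/ s \/ t) — s is true.
  21. (s \/ ~u \/ q) — ~u is true.
  22. (~u \/ ~q \/ ~r) — ~u is true.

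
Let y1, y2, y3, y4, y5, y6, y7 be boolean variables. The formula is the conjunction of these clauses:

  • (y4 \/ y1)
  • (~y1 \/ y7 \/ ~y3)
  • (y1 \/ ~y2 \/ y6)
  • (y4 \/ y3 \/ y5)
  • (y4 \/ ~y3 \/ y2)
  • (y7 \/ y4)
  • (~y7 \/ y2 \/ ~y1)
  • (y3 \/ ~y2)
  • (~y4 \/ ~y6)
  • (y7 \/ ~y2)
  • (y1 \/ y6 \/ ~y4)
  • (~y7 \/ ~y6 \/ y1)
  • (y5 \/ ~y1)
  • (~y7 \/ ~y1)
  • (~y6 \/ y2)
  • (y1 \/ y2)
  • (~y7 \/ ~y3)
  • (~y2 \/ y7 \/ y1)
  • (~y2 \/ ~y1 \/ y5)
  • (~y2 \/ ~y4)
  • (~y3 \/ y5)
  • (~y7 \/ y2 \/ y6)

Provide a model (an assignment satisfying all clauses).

y5 occurs only positively in the remaining clauses — set y5 = True.
Try y1 = True.
  then y7 is forced to False.
  then y3 is forced to False.
  then y4 is forced to True.
  then y2 is forced to False.
  then y6 is forced to False.

y1=True  y2=False  y3=False  y4=True  y5=True  y6=False  y7=False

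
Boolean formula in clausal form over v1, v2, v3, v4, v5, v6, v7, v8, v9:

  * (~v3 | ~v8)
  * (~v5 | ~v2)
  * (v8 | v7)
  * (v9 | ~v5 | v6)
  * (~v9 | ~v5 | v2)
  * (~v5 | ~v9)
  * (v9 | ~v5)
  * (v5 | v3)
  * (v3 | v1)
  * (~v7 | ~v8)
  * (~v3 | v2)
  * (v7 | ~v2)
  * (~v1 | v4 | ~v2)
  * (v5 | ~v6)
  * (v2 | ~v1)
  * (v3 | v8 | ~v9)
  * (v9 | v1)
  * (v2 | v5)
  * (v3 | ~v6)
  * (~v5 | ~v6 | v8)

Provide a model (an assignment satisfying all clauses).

v1 = 0  v2 = 1  v3 = 1  v4 = 1  v5 = 0  v6 = 0  v7 = 1  v8 = 0  v9 = 1

Check each clause:
  1. (~v8 | ~v3) — ~v8 is true.
  2. (~v2 | ~v5) — ~v5 is true.
  3. (v8 | v7) — v7 is true.
  4. (v9 | ~v5 | v6) — v9 is true.
  5. (~v5 | v2 | ~v9) — v2 is true.
  6. (~v9 | ~v5) — ~v5 is true.
  7. (v9 | ~v5) — v9 is true.
  8. (v3 | v5) — v3 is true.
  9. (v3 | v1) — v3 is true.
  10. (~v8 | ~v7) — ~v8 is true.
  11. (~v3 | v2) — v2 is true.
  12. (~v2 | v7) — v7 is true.
  13. (v4 | ~v2 | ~v1) — v4 is true.
  14. (v5 | ~v6) — ~v6 is true.
  15. (v2 | ~v1) — v2 is true.
  16. (~v9 | v8 | v3) — v3 is true.
  17. (v9 | v1) — v9 is true.
  18. (v2 | v5) — v2 is true.
  19. (v3 | ~v6) — ~v6 is true.
  20. (v8 | ~v6 | ~v5) — ~v6 is true.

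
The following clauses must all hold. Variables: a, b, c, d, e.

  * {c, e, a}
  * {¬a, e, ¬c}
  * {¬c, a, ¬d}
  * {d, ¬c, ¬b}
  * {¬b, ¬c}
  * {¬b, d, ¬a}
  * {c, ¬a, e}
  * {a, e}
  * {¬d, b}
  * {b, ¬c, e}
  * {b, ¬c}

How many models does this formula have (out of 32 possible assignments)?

5

The models are:
  a=F b=F c=F d=F e=T
  a=F b=T c=F d=F e=T
  a=F b=T c=F d=T e=T
  a=T b=F c=F d=F e=T
  a=T b=T c=F d=T e=T
Count: 5.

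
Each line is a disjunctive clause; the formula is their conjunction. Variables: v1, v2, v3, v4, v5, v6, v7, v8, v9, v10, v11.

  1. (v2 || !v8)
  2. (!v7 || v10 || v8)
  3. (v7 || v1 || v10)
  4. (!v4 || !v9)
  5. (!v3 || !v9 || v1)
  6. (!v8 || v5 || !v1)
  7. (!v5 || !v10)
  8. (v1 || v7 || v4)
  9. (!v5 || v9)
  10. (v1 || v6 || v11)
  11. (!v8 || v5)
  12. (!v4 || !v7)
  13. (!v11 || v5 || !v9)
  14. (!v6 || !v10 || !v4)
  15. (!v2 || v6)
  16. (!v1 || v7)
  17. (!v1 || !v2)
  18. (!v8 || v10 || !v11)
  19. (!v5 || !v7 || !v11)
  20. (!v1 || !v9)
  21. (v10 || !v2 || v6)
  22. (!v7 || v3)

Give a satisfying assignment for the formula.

v1 = 0, v2 = 1, v3 = 1, v4 = 0, v5 = 0, v6 = 1, v7 = 1, v8 = 0, v9 = 0, v10 = 1, v11 = 1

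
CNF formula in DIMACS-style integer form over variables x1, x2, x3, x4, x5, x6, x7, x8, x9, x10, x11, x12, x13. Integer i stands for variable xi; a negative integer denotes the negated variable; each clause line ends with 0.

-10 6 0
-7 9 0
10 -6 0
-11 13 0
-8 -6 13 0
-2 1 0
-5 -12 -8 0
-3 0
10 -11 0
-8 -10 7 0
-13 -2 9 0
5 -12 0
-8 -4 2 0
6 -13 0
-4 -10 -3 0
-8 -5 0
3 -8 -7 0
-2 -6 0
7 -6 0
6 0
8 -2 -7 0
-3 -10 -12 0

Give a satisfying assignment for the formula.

x1=False, x2=False, x3=False, x4=False, x5=True, x6=True, x7=True, x8=False, x9=True, x10=True, x11=False, x12=True, x13=False

Check each clause:
  1. (x6 OR NOT x10) — x6 is true.
  2. (x9 OR NOT x7) — x9 is true.
  3. (x10 OR NOT x6) — x10 is true.
  4. (NOT x11 OR x13) — NOT x11 is true.
  5. (x13 OR NOT x8 OR NOT x6) — NOT x8 is true.
  6. (x1 OR NOT x2) — NOT x2 is true.
  7. (NOT x12 OR NOT x8 OR NOT x5) — NOT x8 is true.
  8. (NOT x3) — NOT x3 is true.
  9. (NOT x11 OR x10) — x10 is true.
  10. (NOT x10 OR x7 OR NOT x8) — NOT x8 is true.
  11. (x9 OR NOT x13 OR NOT x2) — x9 is true.
  12. (NOT x12 OR x5) — x5 is true.
  13. (NOT x4 OR x2 OR NOT x8) — NOT x8 is true.
  14. (NOT x13 OR x6) — NOT x13 is true.
  15. (NOT x4 OR NOT x3 OR NOT x10) — NOT x4 is true.
  16. (NOT x5 OR NOT x8) — NOT x8 is true.
  17. (x3 OR NOT x7 OR NOT x8) — NOT x8 is true.
  18. (NOT x6 OR NOT x2) — NOT x2 is true.
  19. (NOT x6 OR x7) — x7 is true.
  20. (x6) — x6 is true.
  21. (NOT x7 OR x8 OR NOT x2) — NOT x2 is true.
  22. (NOT x3 OR NOT x12 OR NOT x10) — NOT x3 is true.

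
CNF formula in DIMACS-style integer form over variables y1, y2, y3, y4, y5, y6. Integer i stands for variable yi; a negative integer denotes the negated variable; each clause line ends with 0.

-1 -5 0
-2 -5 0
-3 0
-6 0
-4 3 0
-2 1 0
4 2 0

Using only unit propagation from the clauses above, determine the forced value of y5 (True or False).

(~y3) stands alone — y3 = False.
(~y6) is a unit clause: y6 = False.
(~y4 \/ y3) with y3 = False leaves only ~y4, so y4 = False.
(y4 \/ y2) with y4 = False leaves only y2, so y2 = True.
In (~y2 \/ ~y5), ~y2 is now false; ~y5 must hold, so y5 = False.

False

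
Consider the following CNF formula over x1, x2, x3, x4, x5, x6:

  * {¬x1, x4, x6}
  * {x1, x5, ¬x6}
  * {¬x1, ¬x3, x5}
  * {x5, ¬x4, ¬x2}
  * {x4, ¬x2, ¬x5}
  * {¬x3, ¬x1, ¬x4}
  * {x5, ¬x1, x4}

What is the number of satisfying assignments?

Split on x1, then x4.
  x1=T, x4=T: x6 free; 3 ways for (x2,x3,x5) × 2^1 = 6.
  x1=T, x4=F: remaining (x2,x3,x5,x6) ∈ {(F,F,T,T); (F,T,T,T)} — 2.
  x1=F, x4=T: x3 free; 5 ways for (x2,x5,x6) × 2^1 = 10.
  x1=F, x4=F: x3 free; 4 ways for (x2,x5,x6) × 2^1 = 8.
Total: 6 + 2 + 10 + 8 = 26.

26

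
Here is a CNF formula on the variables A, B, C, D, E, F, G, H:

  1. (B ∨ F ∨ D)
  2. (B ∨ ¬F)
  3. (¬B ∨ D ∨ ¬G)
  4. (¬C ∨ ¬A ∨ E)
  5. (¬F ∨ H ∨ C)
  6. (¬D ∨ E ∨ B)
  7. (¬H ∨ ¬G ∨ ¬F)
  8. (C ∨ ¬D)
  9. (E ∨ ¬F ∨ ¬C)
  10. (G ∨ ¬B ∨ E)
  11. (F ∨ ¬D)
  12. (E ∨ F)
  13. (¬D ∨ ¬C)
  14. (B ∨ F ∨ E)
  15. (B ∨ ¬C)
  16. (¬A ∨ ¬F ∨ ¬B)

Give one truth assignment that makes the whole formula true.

A=F  B=T  C=F  D=F  E=T  F=T  G=F  H=T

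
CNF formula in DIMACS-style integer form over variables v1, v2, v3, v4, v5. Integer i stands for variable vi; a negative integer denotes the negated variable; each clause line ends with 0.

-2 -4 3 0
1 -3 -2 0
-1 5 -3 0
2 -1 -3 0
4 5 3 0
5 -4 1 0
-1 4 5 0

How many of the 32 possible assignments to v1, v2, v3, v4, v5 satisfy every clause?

Case analysis on v1 and v3:
  v1=T, v3=T: remaining (v2,v4,v5) ∈ {(T,F,T); (T,T,T)} — 2.
  v1=T, v3=F: remaining (v2,v4,v5) ∈ {(F,F,T); (F,T,F); (F,T,T); (T,F,T)} — 4.
  v1=F, v3=T: remaining (v2,v4,v5) ∈ {(F,F,F); (F,F,T); (F,T,T)} — 3.
  v1=F, v3=F: remaining (v2,v4,v5) ∈ {(F,F,T); (F,T,T); (T,F,T)} — 3.
Total: 2 + 4 + 3 + 3 = 12.

12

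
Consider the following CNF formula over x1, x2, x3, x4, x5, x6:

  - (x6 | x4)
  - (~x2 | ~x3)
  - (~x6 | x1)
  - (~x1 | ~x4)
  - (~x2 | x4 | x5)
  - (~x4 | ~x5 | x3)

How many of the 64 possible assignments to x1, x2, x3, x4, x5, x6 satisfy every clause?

9

Case analysis on x4 and x1:
  x4=T, x1=T: a clause becomes empty — 0.
  x4=T, x1=F: remaining (x2,x3,x5,x6) ∈ {(F,F,F,F); (F,T,F,F); (F,T,T,F); (T,F,F,F)} — 4.
  x4=F, x1=T: 5 of the 16 assignments to (x2,x3,x5,x6) work.
  x4=F, x1=F: a clause becomes empty — 0.
Total: 0 + 4 + 5 + 0 = 9.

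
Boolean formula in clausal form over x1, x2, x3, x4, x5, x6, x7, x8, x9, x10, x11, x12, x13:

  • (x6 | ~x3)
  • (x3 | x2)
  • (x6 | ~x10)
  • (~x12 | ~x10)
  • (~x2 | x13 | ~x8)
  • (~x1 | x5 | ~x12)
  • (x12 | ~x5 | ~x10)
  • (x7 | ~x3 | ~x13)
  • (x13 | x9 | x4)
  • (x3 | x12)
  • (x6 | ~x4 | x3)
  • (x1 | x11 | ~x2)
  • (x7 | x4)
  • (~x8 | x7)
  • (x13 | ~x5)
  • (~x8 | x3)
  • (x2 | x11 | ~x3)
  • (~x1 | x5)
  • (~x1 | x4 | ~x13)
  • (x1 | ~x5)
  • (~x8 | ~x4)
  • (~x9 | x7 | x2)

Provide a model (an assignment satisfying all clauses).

x1 = True, x2 = True, x3 = False, x4 = True, x5 = True, x6 = True, x7 = True, x8 = False, x9 = True, x10 = False, x11 = True, x12 = True, x13 = True

Check each clause:
  1. (x6 | ~x3) — ~x3 is true.
  2. (x3 | x2) — x2 is true.
  3. (~x10 | x6) — x6 is true.
  4. (~x12 | ~x10) — ~x10 is true.
  5. (~x2 | ~x8 | x13) — ~x8 is true.
  6. (~x1 | x5 | ~x12) — x5 is true.
  7. (x12 | ~x10 | ~x5) — x12 is true.
  8. (x7 | ~x3 | ~x13) — ~x3 is true.
  9. (x9 | x13 | x4) — x9 is true.
  10. (x3 | x12) — x12 is true.
  11. (x6 | ~x4 | x3) — x6 is true.
  12. (x11 | x1 | ~x2) — x1 is true.
  13. (x7 | x4) — x4 is true.
  14. (x7 | ~x8) — ~x8 is true.
  15. (~x5 | x13) — x13 is true.
  16. (x3 | ~x8) — ~x8 is true.
  17. (~x3 | x11 | x2) — x2 is true.
  18. (x5 | ~x1) — x5 is true.
  19. (~x13 | ~x1 | x4) — x4 is true.
  20. (x1 | ~x5) — x1 is true.
  21. (~x8 | ~x4) — ~x8 is true.
  22. (x2 | x7 | ~x9) — x2 is true.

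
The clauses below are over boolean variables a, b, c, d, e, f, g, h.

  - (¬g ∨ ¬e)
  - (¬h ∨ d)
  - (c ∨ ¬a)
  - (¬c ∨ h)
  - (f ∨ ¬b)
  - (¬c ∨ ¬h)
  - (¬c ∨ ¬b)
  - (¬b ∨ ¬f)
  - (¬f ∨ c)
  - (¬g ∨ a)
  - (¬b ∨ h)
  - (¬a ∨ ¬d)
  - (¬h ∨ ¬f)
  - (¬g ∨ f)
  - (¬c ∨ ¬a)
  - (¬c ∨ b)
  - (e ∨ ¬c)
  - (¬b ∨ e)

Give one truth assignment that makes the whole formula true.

Pure literal: g appears only negated; assign g = False.
Branch on a: take a = False.
For the remaining variables, b = False, c = False, d = False, e = True, f = False, h = False works.

a=False, b=False, c=False, d=False, e=True, f=False, g=False, h=False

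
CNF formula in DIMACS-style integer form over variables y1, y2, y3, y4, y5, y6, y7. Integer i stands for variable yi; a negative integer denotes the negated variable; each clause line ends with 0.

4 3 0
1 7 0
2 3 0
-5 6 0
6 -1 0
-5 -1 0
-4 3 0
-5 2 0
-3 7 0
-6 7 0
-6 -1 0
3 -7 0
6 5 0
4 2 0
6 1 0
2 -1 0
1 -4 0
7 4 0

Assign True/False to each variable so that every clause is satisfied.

y1=F, y2=T, y3=T, y4=F, y5=F, y6=T, y7=T

Pure literal: y2 appears only positively; assign y2 = True.
Branch on y1: take y1 = False.
  then y7 is forced to True.
  then y3 is forced to True.
  then y6 is forced to True.
  then y4 is forced to False.
y5 is now unconstrained; take y5 = False.
Every clause has at least one true literal under this assignment.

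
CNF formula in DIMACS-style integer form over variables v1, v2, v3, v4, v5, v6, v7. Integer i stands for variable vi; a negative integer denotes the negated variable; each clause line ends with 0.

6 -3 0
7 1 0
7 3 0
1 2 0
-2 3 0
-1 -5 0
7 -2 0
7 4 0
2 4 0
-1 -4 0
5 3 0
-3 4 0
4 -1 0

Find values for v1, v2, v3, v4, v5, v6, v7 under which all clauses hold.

v1=False, v2=True, v3=True, v4=True, v5=False, v6=True, v7=True

Check each clause:
  1. (~v3 \/ v6) — v6 is true.
  2. (v1 \/ v7) — v7 is true.
  3. (v3 \/ v7) — v3 is true.
  4. (v1 \/ v2) — v2 is true.
  5. (~v2 \/ v3) — v3 is true.
  6. (~v5 \/ ~v1) — ~v5 is true.
  7. (v7 \/ ~v2) — v7 is true.
  8. (v4 \/ v7) — v4 is true.
  9. (v4 \/ v2) — v2 is true.
  10. (~v4 \/ ~v1) — ~v1 is true.
  11. (v3 \/ v5) — v3 is true.
  12. (~v3 \/ v4) — v4 is true.
  13. (v4 \/ ~v1) — v4 is true.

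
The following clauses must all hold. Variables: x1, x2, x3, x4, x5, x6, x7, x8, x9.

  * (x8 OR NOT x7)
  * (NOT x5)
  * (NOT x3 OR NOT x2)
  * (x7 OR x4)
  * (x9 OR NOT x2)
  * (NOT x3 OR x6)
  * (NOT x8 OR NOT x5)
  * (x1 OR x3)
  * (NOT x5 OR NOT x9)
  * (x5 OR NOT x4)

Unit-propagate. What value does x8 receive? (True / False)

(NOT x5) stands alone — x5 = False.
From (x5 OR NOT x4) and x5 = False: x4 = False.
(x4 OR x7) with x4 = False leaves only x7, so x7 = True.
(x8 OR NOT x7) with x7 = True leaves only x8, so x8 = True.

True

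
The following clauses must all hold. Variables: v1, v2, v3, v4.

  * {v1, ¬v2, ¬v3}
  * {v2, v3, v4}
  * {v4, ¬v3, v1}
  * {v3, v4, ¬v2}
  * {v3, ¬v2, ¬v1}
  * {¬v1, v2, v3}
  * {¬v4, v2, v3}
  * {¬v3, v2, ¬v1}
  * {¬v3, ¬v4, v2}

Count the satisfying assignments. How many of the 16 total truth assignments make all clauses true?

The models are:
  v1=F v2=T v3=F v4=T
  v1=T v2=T v3=T v4=F
  v1=T v2=T v3=T v4=T
That's 3 in total.

3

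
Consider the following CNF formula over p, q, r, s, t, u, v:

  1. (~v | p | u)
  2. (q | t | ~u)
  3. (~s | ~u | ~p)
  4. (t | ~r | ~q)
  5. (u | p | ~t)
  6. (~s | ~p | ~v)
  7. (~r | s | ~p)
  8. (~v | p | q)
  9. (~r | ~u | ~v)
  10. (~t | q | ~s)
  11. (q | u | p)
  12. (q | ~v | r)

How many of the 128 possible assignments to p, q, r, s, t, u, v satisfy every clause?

Case analysis on p and q:
  p=1, q=1: 11 of the 32 assignments to (r,s,t,u,v) work.
  p=1, q=0: 5 of the 32 assignments to (r,s,t,u,v) work.
  p=0, q=1: s free; 6 ways for (r,t,u,v) × 2^1 = 12.
  p=0, q=0: remaining (r,s,t,u,v) ∈ {(0,0,1,1,0); (1,0,1,1,0)} — 2.
Total: 11 + 5 + 12 + 2 = 30.

30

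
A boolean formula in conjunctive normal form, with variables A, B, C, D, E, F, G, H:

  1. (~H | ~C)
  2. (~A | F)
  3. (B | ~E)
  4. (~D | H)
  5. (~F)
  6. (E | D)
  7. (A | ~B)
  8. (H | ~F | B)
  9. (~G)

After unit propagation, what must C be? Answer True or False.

False

(~F) is a unit clause: F = False.
From (~A | F) and F = False: A = False.
(A | ~B) with A = False leaves only ~B, so B = False.
From (~E | B) and B = False: E = False.
In (D | E), E is now false; D must hold, so D = True.
In (~D | H), ~D is now false; H must hold, so H = True.
From (~H | ~C) and H = True: C = False.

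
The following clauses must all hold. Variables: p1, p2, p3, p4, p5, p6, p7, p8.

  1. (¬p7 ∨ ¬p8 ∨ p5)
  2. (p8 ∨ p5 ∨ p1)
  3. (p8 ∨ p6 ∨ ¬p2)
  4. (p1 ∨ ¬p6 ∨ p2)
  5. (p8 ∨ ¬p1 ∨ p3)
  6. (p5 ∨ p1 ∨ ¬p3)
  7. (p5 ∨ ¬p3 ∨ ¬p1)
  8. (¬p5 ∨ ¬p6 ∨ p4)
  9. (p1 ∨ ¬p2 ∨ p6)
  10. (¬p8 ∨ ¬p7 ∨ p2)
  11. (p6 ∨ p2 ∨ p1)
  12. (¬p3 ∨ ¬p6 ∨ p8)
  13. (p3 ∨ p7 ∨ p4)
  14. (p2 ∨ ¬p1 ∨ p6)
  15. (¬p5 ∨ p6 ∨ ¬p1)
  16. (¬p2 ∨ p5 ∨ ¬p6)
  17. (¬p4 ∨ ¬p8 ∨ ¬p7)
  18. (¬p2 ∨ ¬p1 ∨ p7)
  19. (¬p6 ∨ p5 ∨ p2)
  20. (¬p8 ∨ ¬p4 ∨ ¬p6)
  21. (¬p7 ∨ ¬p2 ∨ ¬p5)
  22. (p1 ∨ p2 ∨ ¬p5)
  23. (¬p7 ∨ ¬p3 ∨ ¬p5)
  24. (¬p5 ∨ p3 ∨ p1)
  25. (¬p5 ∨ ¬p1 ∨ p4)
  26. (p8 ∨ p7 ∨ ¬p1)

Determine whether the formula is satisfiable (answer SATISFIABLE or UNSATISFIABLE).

UNSATISFIABLE

p1 = True:
  p5 = True:
    propagation gives p6=True, p4=True, p8=False, p3=True; an empty clause results — contradiction.
  p5 = False:
    propagation gives p3=False, p8=True, p7=False, p4=True; an empty clause results — contradiction.
p1 = False:
  p5 = True:
    propagation gives p2=True, p6=True, p4=True, p8=False; an empty clause results — contradiction.
  p5 = False:
    propagation gives p8=True, p7=False, p3=False, p4=True; an empty clause results — contradiction.
Every branch closes, so no satisfying assignment exists.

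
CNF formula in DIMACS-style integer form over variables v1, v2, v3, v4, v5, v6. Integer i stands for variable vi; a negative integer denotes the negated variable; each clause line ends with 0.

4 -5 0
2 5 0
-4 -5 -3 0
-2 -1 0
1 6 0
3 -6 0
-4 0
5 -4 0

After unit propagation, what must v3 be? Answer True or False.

Unit clause (!v4) sets v4 = False.
From (v4 || !v5) and v4 = False: v5 = False.
From (v2 || v5) and v5 = False: v2 = True.
(!v1 || !v2): since v2 = True, the clause reduces to (!v1). v1 = False.
(v1 || v6): since v1 = False, the clause reduces to (v6). v6 = True.
(!v6 || v3) with v6 = True leaves only v3, so v3 = True.

True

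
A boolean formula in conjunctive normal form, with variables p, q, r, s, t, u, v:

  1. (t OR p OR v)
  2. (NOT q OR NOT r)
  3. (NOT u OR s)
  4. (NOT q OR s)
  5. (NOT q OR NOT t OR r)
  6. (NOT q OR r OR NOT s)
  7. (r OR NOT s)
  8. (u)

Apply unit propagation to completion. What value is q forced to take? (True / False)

False

Unit clause (u) sets u = True.
In (NOT u OR s), NOT u is now false; s must hold, so s = True.
(NOT s OR r): since s = True, the clause reduces to (r). r = True.
(NOT r OR NOT q): since r = True, the clause reduces to (NOT q). q = False.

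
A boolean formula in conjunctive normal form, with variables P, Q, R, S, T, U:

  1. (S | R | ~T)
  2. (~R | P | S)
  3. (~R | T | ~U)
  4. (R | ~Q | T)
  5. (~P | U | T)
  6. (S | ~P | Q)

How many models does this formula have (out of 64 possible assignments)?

Split on R, then T.
  R=T, T=T: U free; 5 ways for (P,Q,S) × 2^1 = 10.
  R=T, T=F: remaining (P,Q,S,U) ∈ {(F,F,T,F); (F,T,T,F)} — 2.
  R=F, T=T: forces S=T; P, Q, U free → 2^3 = 8.
  R=F, T=F: 5 of the 16 assignments to (P,Q,S,U) work.
Total: 10 + 2 + 8 + 5 = 25.

25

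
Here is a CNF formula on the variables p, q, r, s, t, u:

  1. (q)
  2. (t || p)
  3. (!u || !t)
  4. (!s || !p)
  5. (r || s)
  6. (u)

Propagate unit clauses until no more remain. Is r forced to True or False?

True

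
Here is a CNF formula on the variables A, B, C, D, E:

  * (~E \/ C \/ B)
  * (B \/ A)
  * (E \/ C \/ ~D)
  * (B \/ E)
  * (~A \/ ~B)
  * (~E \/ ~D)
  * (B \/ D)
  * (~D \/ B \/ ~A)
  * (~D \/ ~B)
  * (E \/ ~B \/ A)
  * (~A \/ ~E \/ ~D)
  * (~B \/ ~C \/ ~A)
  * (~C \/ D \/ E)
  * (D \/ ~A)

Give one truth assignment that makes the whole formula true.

A = False, B = True, C = True, D = False, E = True

Try A = False.
  then B is forced to True.
  then D is forced to False.
  then E is forced to True.
C is now unconstrained; take C = True.
Every clause has at least one true literal under this assignment.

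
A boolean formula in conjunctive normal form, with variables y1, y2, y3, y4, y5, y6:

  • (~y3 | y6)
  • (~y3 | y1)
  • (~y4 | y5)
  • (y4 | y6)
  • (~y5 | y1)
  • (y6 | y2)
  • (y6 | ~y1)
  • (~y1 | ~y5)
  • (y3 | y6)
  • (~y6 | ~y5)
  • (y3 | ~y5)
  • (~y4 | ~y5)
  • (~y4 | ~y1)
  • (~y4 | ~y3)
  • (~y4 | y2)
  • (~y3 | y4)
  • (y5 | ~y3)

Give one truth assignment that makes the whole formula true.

y1=True, y2=False, y3=False, y4=False, y5=False, y6=True

Branch on y1: take y1 = True.
  then y6 is forced to True.
  then y5 is forced to False.
  then y4 is forced to False.
  then y3 is forced to False.
y2 is now unconstrained; take y2 = False.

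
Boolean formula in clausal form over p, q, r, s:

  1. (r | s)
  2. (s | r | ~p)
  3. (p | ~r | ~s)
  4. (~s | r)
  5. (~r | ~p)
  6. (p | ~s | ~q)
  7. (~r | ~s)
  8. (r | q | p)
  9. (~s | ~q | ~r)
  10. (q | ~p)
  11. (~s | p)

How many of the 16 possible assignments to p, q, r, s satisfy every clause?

2

Satisfying assignments:
  p=0 q=0 r=1 s=0
  p=0 q=1 r=1 s=0
That's 2 in total.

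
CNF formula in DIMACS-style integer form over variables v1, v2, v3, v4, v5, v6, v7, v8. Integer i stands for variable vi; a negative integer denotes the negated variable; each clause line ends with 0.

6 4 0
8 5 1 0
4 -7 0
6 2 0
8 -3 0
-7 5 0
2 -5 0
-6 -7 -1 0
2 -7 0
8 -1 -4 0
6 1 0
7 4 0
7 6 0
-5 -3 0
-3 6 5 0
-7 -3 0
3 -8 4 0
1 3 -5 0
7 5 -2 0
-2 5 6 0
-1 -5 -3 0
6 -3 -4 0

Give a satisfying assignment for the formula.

v1 = 1, v2 = 0, v3 = 0, v4 = 1, v5 = 0, v6 = 1, v7 = 0, v8 = 1

Try v1 = True.
Try v2 = False.
  then v6 is forced to True.
  then v5 is forced to False.
  then v7 is forced to False.
  then v4 is forced to True.
  then v8 is forced to True.
v3 is now unconstrained; take v3 = False.
Every clause has at least one true literal under this assignment.
Check each clause:
  1. (v6 OR v4) — v4 is true.
  2. (v8 OR v1 OR v5) — v8 is true.
  3. (v4 OR NOT v7) — NOT v7 is true.
  4. (v2 OR v6) — v6 is true.
  5. (NOT v3 OR v8) — v8 is true.
  6. (NOT v7 OR v5) — NOT v7 is true.
  7. (NOT v5 OR v2) — NOT v5 is true.
  8. (NOT v7 OR NOT v1 OR NOT v6) — NOT v7 is true.
  9. (v2 OR NOT v7) — NOT v7 is true.
  10. (NOT v1 OR NOT v4 OR v8) — v8 is true.
  11. (v1 OR v6) — v1 is true.
  12. (v4 OR v7) — v4 is true.
  13. (v6 OR v7) — v6 is true.
  14. (NOT v3 OR NOT v5) — NOT v5 is true.
  15. (v6 OR v5 OR NOT v3) — NOT v3 is true.
  16. (NOT v3 OR NOT v7) — NOT v7 is true.
  17. (v4 OR NOT v8 OR v3) — v4 is true.
  18. (NOT v5 OR v3 OR v1) — v1 is true.
  19. (v7 OR NOT v2 OR v5) — NOT v2 is true.
  20. (v6 OR NOT v2 OR v5) — NOT v2 is true.
  21. (NOT v1 OR NOT v3 OR NOT v5) — NOT v5 is true.
  22. (NOT v4 OR NOT v3 OR v6) — NOT v3 is true.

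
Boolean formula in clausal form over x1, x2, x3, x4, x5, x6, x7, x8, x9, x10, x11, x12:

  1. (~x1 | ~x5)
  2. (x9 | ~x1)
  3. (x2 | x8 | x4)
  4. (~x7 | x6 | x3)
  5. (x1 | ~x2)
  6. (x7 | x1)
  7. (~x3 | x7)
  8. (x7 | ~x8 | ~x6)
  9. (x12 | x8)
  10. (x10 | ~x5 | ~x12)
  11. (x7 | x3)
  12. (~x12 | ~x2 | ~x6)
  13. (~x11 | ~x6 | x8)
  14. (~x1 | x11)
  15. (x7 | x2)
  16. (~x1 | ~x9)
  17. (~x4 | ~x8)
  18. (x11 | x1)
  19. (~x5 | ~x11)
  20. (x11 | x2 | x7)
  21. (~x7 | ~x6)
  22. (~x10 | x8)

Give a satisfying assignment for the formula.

x1 = 0, x2 = 0, x3 = 1, x4 = 0, x5 = 0, x6 = 0, x7 = 1, x8 = 1, x9 = 0, x10 = 1, x11 = 1, x12 = 0

Pure literal: x5 appears only negated; assign x5 = False.
Set x1 = False and propagate.
  then x2 is forced to False.
  then x7 is forced to True.
  then x11 is forced to True.
  then x6 is forced to False.
  then x3 is forced to True.
Branch on x4: take x4 = False.
  then x8 is forced to True.
x9, x10, x12 are now unconstrained; take x9 = False, x10 = True, x12 = False.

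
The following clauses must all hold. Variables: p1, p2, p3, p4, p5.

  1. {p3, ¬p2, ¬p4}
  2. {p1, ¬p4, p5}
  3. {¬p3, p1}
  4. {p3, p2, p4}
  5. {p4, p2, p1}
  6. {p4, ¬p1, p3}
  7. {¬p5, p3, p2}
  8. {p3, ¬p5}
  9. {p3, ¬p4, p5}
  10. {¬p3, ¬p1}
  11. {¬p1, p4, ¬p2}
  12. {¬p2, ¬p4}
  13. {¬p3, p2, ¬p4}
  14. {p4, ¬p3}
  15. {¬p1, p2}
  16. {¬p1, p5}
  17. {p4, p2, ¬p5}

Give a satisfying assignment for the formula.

p1=False, p2=True, p3=False, p4=False, p5=False

Set p1 = False and propagate.
  then p3 is forced to False.
  then p5 is forced to False.
  then p4 is forced to False.
  then p2 is forced to True.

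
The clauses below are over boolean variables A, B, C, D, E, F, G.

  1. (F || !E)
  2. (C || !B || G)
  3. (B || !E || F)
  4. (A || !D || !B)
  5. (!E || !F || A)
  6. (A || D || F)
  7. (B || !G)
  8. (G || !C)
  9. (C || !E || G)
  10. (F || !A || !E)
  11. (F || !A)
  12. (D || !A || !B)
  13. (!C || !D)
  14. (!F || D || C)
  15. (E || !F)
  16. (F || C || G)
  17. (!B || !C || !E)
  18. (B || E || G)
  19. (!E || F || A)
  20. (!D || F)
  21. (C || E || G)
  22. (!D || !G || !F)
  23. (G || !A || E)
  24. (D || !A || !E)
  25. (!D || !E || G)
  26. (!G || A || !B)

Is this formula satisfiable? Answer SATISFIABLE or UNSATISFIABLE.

E = True:
  propagation gives F=True, A=True, D=True, C=False; an empty clause results — contradiction.
E = False:
  propagation gives F=False, A=False, D=True; an empty clause results — contradiction.
Every branch closes, so no satisfying assignment exists.

UNSATISFIABLE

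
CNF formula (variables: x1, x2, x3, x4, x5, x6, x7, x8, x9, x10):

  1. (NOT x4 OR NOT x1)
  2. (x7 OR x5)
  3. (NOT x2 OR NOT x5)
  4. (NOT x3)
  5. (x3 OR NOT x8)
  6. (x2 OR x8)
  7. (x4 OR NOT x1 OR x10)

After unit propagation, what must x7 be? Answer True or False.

True

(NOT x3) is a unit clause: x3 = False.
(NOT x8 OR x3) with x3 = False leaves only NOT x8, so x8 = False.
(x8 OR x2) with x8 = False leaves only x2, so x2 = True.
In (NOT x5 OR NOT x2), NOT x2 is now false; NOT x5 must hold, so x5 = False.
(x5 OR x7): since x5 = False, the clause reduces to (x7). x7 = True.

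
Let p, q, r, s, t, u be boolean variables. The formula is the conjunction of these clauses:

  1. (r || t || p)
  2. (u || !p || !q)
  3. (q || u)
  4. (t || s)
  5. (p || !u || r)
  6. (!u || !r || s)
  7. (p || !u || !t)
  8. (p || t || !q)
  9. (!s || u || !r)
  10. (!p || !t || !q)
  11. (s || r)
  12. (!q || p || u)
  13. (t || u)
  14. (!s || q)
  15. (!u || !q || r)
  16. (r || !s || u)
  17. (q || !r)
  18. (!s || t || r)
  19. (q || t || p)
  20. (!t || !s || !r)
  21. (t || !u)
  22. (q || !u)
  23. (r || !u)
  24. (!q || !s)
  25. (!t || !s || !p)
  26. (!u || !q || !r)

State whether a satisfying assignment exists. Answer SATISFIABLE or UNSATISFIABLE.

u = True:
  propagation gives t=True, p=True, q=False; an empty clause results — contradiction.
u = False:
  propagation gives q=True, p=False; an empty clause results — contradiction.
Every branch closes, so no satisfying assignment exists.

UNSATISFIABLE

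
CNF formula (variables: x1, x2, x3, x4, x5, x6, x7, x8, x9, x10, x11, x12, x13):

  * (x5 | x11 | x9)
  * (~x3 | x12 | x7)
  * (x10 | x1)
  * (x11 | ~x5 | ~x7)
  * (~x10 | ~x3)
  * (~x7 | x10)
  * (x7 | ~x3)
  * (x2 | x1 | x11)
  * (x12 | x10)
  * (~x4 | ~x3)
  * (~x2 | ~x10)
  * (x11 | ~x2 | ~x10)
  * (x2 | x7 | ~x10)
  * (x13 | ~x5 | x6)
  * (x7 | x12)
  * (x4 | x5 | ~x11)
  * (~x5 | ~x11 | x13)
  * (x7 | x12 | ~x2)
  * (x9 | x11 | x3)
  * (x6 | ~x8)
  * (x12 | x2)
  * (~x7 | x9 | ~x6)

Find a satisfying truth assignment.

x1 occurs only positively in the remaining clauses — set x1 = True.
x9 occurs only positively in the remaining clauses — set x9 = True.
Branch on x2: take x2 = True.
  then x10 is forced to False.
  then x7 is forced to False.
  then x3 is forced to False.
  then x12 is forced to True.
Try x4 = True.
The remaining clauses are satisfied by x5 = False, x6 = True, x8 = True, x11 = False, x13 = True.
Check each clause:
  1. (x9 | x11 | x5) — x9 is true.
  2. (~x3 | x7 | x12) — x12 is true.
  3. (x1 | x10) — x1 is true.
  4. (~x5 | x11 | ~x7) — ~x7 is true.
  5. (~x10 | ~x3) — ~x3 is true.
  6. (~x7 | x10) — ~x7 is true.
  7. (x7 | ~x3) — ~x3 is true.
  8. (x2 | x11 | x1) — x1 is true.
  9. (x12 | x10) — x12 is true.
  10. (~x4 | ~x3) — ~x3 is true.
  11. (~x2 | ~x10) — ~x10 is true.
  12. (~x2 | x11 | ~x10) — ~x10 is true.
  13. (~x10 | x2 | x7) — x2 is true.
  14. (~x5 | x6 | x13) — ~x5 is true.
  15. (x12 | x7) — x12 is true.
  16. (x5 | ~x11 | x4) — x4 is true.
  17. (x13 | ~x5 | ~x11) — ~x11 is true.
  18. (x7 | x12 | ~x2) — x12 is true.
  19. (x11 | x3 | x9) — x9 is true.
  20. (~x8 | x6) — x6 is true.
  21. (x12 | x2) — x2 is true.
  22. (~x7 | ~x6 | x9) — x9 is true.

x1=True, x2=True, x3=False, x4=True, x5=False, x6=True, x7=False, x8=True, x9=True, x10=False, x11=False, x12=True, x13=True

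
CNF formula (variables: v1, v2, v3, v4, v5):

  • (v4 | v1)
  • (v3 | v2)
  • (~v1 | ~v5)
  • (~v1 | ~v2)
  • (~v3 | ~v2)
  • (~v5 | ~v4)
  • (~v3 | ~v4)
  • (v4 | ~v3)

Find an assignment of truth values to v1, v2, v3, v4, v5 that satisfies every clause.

v5 occurs only negated in the remaining clauses — set v5 = False.
Branch on v1: take v1 = False.
  then v4 is forced to True.
  then v3 is forced to False.
  then v2 is forced to True.
Check each clause:
  1. (v1 | v4) — v4 is true.
  2. (v3 | v2) — v2 is true.
  3. (~v5 | ~v1) — ~v5 is true.
  4. (~v2 | ~v1) — ~v1 is true.
  5. (~v2 | ~v3) — ~v3 is true.
  6. (~v4 | ~v5) — ~v5 is true.
  7. (~v4 | ~v3) — ~v3 is true.
  8. (~v3 | v4) — v4 is true.

v1 = False, v2 = True, v3 = False, v4 = True, v5 = False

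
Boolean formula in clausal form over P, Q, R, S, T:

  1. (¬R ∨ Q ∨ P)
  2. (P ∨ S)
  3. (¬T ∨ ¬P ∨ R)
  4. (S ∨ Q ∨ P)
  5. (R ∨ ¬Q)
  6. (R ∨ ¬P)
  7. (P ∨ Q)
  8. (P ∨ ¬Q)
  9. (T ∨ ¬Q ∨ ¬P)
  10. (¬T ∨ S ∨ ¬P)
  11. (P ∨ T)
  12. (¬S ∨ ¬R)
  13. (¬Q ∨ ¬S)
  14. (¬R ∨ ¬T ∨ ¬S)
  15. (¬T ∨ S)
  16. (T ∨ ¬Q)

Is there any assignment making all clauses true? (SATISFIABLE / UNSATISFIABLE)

Set P = True and propagate.
  then R is forced to True.
  then S is forced to False.
  then T is forced to False.
  then Q is forced to False.
Every clause has at least one true literal under this assignment.
So P=T, Q=F, R=T, S=F, T=F is a satisfying assignment.

SATISFIABLE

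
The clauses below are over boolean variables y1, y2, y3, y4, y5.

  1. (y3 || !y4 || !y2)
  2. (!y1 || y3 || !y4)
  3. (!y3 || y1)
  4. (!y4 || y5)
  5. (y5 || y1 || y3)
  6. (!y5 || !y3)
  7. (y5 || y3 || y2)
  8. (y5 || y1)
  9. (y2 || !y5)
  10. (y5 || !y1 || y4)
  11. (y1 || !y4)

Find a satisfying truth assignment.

y1=True  y2=True  y3=False  y4=False  y5=True

Try y1 = True.
Branch on y2: take y2 = True.
Branch on y3: take y3 = False.
  then y4 is forced to False.
  then y5 is forced to True.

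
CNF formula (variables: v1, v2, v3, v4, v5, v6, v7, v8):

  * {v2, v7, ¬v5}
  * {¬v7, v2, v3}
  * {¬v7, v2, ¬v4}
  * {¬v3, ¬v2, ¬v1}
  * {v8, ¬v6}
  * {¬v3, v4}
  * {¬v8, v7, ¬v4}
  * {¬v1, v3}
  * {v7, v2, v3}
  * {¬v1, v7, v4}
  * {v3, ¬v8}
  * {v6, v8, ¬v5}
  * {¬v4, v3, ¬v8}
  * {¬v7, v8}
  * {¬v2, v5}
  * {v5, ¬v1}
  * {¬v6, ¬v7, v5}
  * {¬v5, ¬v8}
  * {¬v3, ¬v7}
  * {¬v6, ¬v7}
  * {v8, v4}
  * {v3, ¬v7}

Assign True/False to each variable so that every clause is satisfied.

Pure literal: v1 appears only negated; assign v1 = False.
Set v2 = False and propagate.
Branch on v3: take v3 = True.
  then v4 is forced to True.
  then v7 is forced to False.
  then v5 is forced to False.
  then v8 is forced to False.
  then v6 is forced to False.

v1=False, v2=False, v3=True, v4=True, v5=False, v6=False, v7=False, v8=False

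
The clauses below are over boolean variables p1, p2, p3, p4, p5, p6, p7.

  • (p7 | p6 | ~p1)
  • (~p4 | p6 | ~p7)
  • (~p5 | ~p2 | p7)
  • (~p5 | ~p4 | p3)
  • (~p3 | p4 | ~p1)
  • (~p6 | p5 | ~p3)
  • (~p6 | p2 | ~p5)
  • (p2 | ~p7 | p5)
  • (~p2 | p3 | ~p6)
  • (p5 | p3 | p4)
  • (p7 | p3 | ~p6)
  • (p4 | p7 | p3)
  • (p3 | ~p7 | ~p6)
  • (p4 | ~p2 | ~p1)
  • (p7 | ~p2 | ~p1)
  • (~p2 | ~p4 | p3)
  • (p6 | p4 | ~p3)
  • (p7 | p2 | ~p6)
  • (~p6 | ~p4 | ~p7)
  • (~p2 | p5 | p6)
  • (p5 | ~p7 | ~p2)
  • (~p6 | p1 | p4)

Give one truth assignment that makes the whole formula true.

p1=0, p2=0, p3=1, p4=1, p5=1, p6=0, p7=0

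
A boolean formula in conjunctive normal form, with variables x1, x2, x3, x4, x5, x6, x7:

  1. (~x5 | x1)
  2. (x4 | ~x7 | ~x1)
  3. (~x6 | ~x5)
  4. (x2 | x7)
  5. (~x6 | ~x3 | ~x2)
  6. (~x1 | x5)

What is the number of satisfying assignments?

Split on x1, then x5.
  x1=1, x5=1: x3 free; 4 ways for (x2,x4,x6,x7) × 2^1 = 8.
  x1=1, x5=0: a clause becomes empty — 0.
  x1=0, x5=1: a clause becomes empty — 0.
  x1=0, x5=0: x4 free; 10 ways for (x2,x3,x6,x7) × 2^1 = 20.
Total: 8 + 0 + 0 + 20 = 28.

28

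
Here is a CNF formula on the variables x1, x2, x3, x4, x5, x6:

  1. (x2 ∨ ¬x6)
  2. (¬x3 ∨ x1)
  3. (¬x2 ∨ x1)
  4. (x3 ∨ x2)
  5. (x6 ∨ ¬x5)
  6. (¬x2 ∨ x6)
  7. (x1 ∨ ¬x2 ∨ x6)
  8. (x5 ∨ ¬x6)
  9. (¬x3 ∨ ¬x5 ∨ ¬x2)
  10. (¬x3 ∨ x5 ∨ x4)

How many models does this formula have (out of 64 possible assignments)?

3

Satisfying assignments:
  x1=T x2=F x3=T x4=T x5=F x6=F
  x1=T x2=T x3=F x4=F x5=T x6=T
  x1=T x2=T x3=F x4=T x5=T x6=T
Count: 3.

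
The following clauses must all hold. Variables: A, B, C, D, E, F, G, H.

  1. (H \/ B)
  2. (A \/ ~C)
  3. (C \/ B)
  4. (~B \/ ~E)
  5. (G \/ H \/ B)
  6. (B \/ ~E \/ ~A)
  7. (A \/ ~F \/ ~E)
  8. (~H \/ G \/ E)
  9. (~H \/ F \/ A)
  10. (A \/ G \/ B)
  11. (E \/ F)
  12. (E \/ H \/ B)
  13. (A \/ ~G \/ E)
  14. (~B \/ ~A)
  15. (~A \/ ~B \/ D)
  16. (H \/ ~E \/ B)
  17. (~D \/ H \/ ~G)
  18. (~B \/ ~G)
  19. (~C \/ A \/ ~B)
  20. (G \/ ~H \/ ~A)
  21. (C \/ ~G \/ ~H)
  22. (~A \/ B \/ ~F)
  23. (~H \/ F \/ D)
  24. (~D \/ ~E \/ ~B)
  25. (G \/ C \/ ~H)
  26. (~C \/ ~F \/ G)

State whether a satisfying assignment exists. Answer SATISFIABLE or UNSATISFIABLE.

SATISFIABLE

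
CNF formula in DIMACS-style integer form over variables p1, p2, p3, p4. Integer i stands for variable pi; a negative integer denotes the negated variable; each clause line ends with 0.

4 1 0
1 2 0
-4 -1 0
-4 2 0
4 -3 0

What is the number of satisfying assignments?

4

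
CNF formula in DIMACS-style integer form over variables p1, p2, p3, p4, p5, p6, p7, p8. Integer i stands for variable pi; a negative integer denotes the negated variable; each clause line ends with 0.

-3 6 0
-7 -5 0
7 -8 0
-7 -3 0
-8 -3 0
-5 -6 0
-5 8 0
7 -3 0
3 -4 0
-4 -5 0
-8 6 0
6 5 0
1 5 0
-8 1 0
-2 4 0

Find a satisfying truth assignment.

p1 occurs only positively in the remaining clauses — set p1 = True.
p2 occurs only negated in the remaining clauses — set p2 = False.
Branch on p3: take p3 = False.
  then p4 is forced to False.
Branch on p5: take p5 = False.
  then p6 is forced to True.
Try p7 = True.
p8 is now unconstrained; take p8 = False.

p1=True  p2=False  p3=False  p4=False  p5=False  p6=True  p7=True  p8=False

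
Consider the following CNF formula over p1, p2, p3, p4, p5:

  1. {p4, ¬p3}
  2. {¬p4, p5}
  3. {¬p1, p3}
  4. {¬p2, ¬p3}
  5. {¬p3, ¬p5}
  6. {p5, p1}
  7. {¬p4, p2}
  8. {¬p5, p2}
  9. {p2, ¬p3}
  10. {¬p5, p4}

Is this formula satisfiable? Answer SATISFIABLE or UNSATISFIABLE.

Set p1 = False and propagate.
  then p5 is forced to True.
  then p3 is forced to False.
  then p2 is forced to True.
  then p4 is forced to True.
Every clause has at least one true literal under this assignment.
So p1 = False  p2 = True  p3 = False  p4 = True  p5 = True is a satisfying assignment.

SATISFIABLE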